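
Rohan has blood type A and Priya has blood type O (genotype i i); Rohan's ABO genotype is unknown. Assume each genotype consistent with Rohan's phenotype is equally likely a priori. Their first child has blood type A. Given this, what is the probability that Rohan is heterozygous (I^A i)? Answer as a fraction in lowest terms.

Possible genotypes: Rohan ∈ {I^A I^A, I^A i}; Priya ∈ {i i}.
Weight each parental genotype pair by prior × P(type-A child):
  I^A I^A × i i: posterior weight 2/3.
  I^A i × i i: posterior weight 1/3.
Sum the posterior weight over pairs where Rohan is I^A i: 1/3.

1/3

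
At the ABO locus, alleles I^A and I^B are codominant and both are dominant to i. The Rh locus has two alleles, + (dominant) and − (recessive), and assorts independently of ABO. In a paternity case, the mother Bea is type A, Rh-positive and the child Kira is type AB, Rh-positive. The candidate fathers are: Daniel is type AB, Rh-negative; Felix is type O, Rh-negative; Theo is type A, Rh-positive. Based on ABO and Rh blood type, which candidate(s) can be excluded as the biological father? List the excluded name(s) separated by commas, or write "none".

Felix, Theo

A candidate is excluded only if no genotype consistent with his phenotype could produce a type AB, Rh-positive child with a type A, Rh-positive mother.
Felix (type O, Rh-): no genotype consistent with that phenotype can produce a type-AB Rh+ child with a type-A mother.
Theo (type A, Rh+): no genotype consistent with that phenotype can produce a type-AB Rh+ child with a type-A mother.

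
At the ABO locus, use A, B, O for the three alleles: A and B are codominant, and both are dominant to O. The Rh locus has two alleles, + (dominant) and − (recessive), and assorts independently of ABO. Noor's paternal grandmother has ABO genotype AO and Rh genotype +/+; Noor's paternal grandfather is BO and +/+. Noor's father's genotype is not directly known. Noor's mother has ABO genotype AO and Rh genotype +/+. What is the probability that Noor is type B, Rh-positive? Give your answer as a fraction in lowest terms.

Noor's father's ABO genotype from AO × BO: 1/4 AB, 1/4 AO, 1/4 BO, 1/4 OO.
Crossing each possibility with the mother AO and summing P(type B): 1/4·1/4 + 1/4·0 + 1/4·1/4 + 1/4·0 = 1/8.
Similarly for Rh via the father's Rh distribution: P(Rh+) = 1.
Independent loci: 1/8 × 1 = 1/8.

1/8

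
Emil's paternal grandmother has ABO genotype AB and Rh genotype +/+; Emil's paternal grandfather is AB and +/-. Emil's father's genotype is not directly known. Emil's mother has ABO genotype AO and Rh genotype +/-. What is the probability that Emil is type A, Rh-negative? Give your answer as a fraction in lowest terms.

Emil's father's ABO genotype from AB × AB: 1/4 AA, 1/2 AB, 1/4 BB.
Crossing each possibility with the mother AO and summing P(type A): 1/4·1 + 1/2·1/2 + 1/4·0 = 1/2.
Similarly for Rh via the father's Rh distribution: P(Rh-) = 1/8.
Independent loci: 1/2 × 1/8 = 1/16.

1/16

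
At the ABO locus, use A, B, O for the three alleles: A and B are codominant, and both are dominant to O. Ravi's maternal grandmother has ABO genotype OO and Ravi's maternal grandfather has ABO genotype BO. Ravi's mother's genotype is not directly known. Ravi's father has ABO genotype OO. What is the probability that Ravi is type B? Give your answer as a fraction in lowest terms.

Ravi's mother's ABO genotype from OO × BO: 1/2 BO, 1/2 OO.
Crossing each possibility with the father OO and summing P(type B): 1/2·1/2 + 1/2·0 = 1/4.

1/4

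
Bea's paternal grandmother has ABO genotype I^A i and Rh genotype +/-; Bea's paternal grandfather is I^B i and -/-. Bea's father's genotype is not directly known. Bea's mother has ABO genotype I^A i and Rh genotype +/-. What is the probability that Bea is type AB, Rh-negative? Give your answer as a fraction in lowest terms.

3/64

Bea's father's ABO genotype from I^A i × I^B i: 1/4 I^A I^B, 1/4 I^A i, 1/4 I^B i, 1/4 i i.
Crossing each possibility with the mother I^A i and summing P(type AB): 1/4·1/4 + 1/4·0 + 1/4·1/4 + 1/4·0 = 1/8.
Similarly for Rh via the father's Rh distribution: P(Rh-) = 3/8.
Independent loci: 1/8 × 3/8 = 3/64.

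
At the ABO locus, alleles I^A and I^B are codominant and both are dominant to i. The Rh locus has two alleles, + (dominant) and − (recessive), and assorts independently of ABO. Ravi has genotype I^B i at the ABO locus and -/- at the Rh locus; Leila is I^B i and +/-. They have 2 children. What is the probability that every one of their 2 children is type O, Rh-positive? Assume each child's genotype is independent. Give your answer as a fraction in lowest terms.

1/64

ABO cross I^B i × I^B i → 1/4 O, 3/4 B.
Rh cross -/- × +/- → 1/2 Rh+, 1/2 Rh-; so P(type O, Rh-positive) = 1/4 × 1/2 = 1/8 per child.
All 2 independent: (1/8)^2 = 1/64.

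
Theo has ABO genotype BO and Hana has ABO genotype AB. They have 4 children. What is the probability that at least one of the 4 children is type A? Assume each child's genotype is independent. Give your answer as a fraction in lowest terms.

175/256

ABO cross BO × AB → 1/4 A, 1/2 B, 1/4 AB.
So P(type A) = 1/4 per child.
P(none) = (3/4)^4 = 81/256; P(at least one) = 1 − 81/256 = 175/256.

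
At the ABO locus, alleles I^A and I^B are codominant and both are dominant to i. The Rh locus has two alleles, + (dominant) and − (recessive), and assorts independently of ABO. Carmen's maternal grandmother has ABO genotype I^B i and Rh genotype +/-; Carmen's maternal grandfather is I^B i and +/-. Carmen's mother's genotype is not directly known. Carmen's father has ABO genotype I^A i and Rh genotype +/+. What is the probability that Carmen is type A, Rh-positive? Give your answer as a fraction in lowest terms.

Carmen's mother's ABO genotype from I^B i × I^B i: 1/4 I^B I^B, 1/2 I^B i, 1/4 i i.
Crossing each possibility with the father I^A i and summing P(type A): 1/4·0 + 1/2·1/4 + 1/4·1/2 = 1/4.
Similarly for Rh via the mother's Rh distribution: P(Rh+) = 1.
Independent loci: 1/4 × 1 = 1/4.

1/4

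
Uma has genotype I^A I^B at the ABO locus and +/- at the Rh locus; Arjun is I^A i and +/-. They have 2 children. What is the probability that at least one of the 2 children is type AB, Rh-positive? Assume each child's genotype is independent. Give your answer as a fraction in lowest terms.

ABO cross I^A I^B × I^A i → 1/2 A, 1/4 B, 1/4 AB.
Rh cross +/- × +/- → 3/4 Rh+, 1/4 Rh-; so P(type AB, Rh-positive) = 1/4 × 3/4 = 3/16 per child.
P(none) = (13/16)^2 = 169/256; P(at least one) = 1 − 169/256 = 87/256.

87/256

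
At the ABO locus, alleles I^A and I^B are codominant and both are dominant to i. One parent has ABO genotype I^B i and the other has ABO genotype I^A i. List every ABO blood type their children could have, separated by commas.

Gametes from I^B i × I^A i give offspring ABO genotypes I^A I^B, I^A i, I^B i, i i, i.e. phenotypes O, A, B, AB.

O, A, B, AB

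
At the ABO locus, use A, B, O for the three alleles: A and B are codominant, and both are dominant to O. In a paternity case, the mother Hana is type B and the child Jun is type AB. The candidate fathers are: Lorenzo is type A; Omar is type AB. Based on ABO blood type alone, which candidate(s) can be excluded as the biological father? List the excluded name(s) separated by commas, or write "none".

A candidate is excluded only if no genotype consistent with his phenotype could produce a type AB child with a type B mother.
Every candidate has at least one consistent genotype combination, so none can be excluded.

none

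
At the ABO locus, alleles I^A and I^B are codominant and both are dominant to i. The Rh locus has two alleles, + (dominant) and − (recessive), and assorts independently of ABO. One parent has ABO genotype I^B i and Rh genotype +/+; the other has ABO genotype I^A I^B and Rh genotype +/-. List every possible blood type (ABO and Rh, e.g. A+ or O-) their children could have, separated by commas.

Gametes from I^B i × I^A I^B give offspring ABO genotypes I^A I^B, I^A i, I^B I^B, I^B i, i.e. phenotypes A, B, AB.
Rh cross +/+ × +/- → phenotypes Rh+.
Combining independently: A+, B+, AB+.

A+, B+, AB+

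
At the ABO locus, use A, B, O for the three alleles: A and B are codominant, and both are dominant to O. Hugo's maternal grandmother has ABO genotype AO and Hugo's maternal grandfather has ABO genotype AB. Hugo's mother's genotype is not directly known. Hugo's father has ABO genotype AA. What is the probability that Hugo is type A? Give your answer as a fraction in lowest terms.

Hugo's mother's ABO genotype from AO × AB: 1/4 AA, 1/4 AB, 1/4 AO, 1/4 BO.
Crossing each possibility with the father AA and summing P(type A): 1/4·1 + 1/4·1/2 + 1/4·1 + 1/4·1/2 = 3/4.

3/4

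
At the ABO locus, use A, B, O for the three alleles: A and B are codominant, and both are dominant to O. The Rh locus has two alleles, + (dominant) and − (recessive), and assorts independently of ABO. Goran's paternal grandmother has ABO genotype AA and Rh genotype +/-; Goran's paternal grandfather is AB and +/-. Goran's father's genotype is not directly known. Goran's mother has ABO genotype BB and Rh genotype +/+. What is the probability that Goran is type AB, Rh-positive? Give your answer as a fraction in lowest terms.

3/4

Goran's father's ABO genotype from AA × AB: 1/2 AA, 1/2 AB.
Crossing each possibility with the mother BB and summing P(type AB): 1/2·1 + 1/2·1/2 = 3/4.
Similarly for Rh via the father's Rh distribution: P(Rh+) = 1.
Independent loci: 3/4 × 1 = 3/4.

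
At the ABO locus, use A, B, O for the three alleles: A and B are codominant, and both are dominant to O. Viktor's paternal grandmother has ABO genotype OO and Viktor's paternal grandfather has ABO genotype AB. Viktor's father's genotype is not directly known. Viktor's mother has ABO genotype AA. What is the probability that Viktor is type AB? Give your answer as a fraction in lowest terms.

Viktor's father's ABO genotype from OO × AB: 1/2 AO, 1/2 BO.
Crossing each possibility with the mother AA and summing P(type AB): 1/2·0 + 1/2·1/2 = 1/4.

1/4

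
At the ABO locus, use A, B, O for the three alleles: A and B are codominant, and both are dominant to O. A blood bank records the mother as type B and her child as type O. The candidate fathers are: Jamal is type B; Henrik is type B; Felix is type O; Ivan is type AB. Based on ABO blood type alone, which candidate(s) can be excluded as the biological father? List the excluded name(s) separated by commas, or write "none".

A candidate is excluded only if no genotype consistent with his phenotype could produce a type O child with a type B mother.
Ivan (type AB): no genotype consistent with that phenotype can produce a type-O child with a type-B mother.

Ivan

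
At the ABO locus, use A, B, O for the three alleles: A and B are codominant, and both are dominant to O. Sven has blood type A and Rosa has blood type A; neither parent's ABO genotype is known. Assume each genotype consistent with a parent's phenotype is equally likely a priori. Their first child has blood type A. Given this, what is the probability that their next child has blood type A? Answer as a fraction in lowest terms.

Possible genotypes: Sven ∈ {AA, AO}; Rosa ∈ {AA, AO}.
Weight each parental genotype pair by prior × P(type-A child):
  AA × AA: posterior weight 4/15; P(next child type A) = 1.
  AA × AO: posterior weight 4/15; P(next child type A) = 1.
  AO × AA: posterior weight 4/15; P(next child type A) = 1.
  AO × AO: posterior weight 1/5; P(next child type A) = 3/4.
Weighted sum = 19/20.

19/20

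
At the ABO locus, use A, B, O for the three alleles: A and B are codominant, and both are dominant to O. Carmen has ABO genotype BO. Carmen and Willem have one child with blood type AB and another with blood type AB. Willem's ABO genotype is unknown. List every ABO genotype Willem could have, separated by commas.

For each candidate genotype of Willem, check whether crossing it with BO can produce every observed child phenotype.
  AA → possible child types {A, AB} ✓
  AB → possible child types {A, B, AB} ✓
  AO → possible child types {O, A, B, AB} ✓
  BB → possible child types {B} ✗
  BO → possible child types {O, B} ✗
  OO → possible child types {O, B} ✗

AA, AB, AO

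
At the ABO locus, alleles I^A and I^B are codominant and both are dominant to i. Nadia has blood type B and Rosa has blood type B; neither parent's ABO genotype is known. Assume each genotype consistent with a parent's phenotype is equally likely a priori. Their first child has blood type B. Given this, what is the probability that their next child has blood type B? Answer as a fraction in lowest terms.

Possible genotypes: Nadia ∈ {I^B I^B, I^B i}; Rosa ∈ {I^B I^B, I^B i}.
Weight each parental genotype pair by prior × P(type-B child):
  I^B I^B × I^B I^B: posterior weight 4/15; P(next child type B) = 1.
  I^B I^B × I^B i: posterior weight 4/15; P(next child type B) = 1.
  I^B i × I^B I^B: posterior weight 4/15; P(next child type B) = 1.
  I^B i × I^B i: posterior weight 1/5; P(next child type B) = 3/4.
Weighted sum = 19/20.

19/20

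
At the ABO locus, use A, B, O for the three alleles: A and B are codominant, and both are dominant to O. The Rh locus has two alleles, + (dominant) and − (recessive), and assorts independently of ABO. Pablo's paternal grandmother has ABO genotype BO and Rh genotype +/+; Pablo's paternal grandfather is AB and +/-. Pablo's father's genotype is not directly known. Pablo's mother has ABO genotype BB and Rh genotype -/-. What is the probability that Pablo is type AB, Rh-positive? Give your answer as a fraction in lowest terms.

Pablo's father's ABO genotype from BO × AB: 1/4 AB, 1/4 AO, 1/4 BB, 1/4 BO.
Crossing each possibility with the mother BB and summing P(type AB): 1/4·1/2 + 1/4·1/2 + 1/4·0 + 1/4·0 = 1/4.
Similarly for Rh via the father's Rh distribution: P(Rh+) = 3/4.
Independent loci: 1/4 × 3/4 = 3/16.

3/16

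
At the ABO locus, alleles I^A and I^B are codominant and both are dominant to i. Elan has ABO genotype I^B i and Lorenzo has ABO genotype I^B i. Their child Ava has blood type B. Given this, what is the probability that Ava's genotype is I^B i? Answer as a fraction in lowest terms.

Cross I^B i × I^B i → 1/4 I^B I^B, 1/2 I^B i, 1/4 i i.
Type-B genotypes among offspring: I^B I^B (1/4), I^B i (1/2); total 3/4.
P(I^B i | type B) = (1/2) / (3/4) = 2/3.

2/3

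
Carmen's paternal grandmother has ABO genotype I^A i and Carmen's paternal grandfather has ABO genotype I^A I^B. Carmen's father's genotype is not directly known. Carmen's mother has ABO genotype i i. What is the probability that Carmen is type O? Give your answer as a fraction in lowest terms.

1/4

Carmen's father's ABO genotype from I^A i × I^A I^B: 1/4 I^A I^A, 1/4 I^A I^B, 1/4 I^A i, 1/4 I^B i.
Crossing each possibility with the mother i i and summing P(type O): 1/4·0 + 1/4·0 + 1/4·1/2 + 1/4·1/2 = 1/4.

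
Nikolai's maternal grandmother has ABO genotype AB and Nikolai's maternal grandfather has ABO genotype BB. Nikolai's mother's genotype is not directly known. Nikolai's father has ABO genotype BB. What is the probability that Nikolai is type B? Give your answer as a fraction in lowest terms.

3/4

Nikolai's mother's ABO genotype from AB × BB: 1/2 AB, 1/2 BB.
Crossing each possibility with the father BB and summing P(type B): 1/2·1/2 + 1/2·1 = 3/4.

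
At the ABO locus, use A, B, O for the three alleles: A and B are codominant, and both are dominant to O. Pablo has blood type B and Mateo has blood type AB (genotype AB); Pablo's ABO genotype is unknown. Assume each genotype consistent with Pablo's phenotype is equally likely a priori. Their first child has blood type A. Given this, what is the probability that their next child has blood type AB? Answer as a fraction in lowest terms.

Possible genotypes: Pablo ∈ {BB, BO}; Mateo ∈ {AB}.
Weight each parental genotype pair by prior × P(type-A child):
  BO × AB: posterior weight 1; P(next child type AB) = 1/4.
Weighted sum = 1/4.

1/4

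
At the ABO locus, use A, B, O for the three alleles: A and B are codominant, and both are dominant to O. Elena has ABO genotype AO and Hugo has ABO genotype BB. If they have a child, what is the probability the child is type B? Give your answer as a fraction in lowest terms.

1/2

ABO cross AO × BB → offspring phenotypes: 1/2 B, 1/2 AB.
So P(type B) = 1/2.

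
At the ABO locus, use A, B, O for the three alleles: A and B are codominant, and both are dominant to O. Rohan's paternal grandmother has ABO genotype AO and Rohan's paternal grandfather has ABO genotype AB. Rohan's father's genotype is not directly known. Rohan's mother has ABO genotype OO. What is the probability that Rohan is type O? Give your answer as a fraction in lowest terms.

1/4

Rohan's father's ABO genotype from AO × AB: 1/4 AA, 1/4 AB, 1/4 AO, 1/4 BO.
Crossing each possibility with the mother OO and summing P(type O): 1/4·0 + 1/4·0 + 1/4·1/2 + 1/4·1/2 = 1/4.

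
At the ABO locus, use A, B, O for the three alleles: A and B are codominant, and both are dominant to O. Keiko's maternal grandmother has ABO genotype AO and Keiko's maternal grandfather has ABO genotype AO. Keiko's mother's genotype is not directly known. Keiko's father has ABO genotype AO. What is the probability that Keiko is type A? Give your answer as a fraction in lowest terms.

3/4

Keiko's mother's ABO genotype from AO × AO: 1/4 AA, 1/2 AO, 1/4 OO.
Crossing each possibility with the father AO and summing P(type A): 1/4·1 + 1/2·3/4 + 1/4·1/2 = 3/4.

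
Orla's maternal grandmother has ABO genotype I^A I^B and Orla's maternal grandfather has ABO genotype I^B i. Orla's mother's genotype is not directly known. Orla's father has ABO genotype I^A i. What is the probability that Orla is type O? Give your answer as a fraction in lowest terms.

Orla's mother's ABO genotype from I^A I^B × I^B i: 1/4 I^A I^B, 1/4 I^A i, 1/4 I^B I^B, 1/4 I^B i.
Crossing each possibility with the father I^A i and summing P(type O): 1/4·0 + 1/4·1/4 + 1/4·0 + 1/4·1/4 = 1/8.

1/8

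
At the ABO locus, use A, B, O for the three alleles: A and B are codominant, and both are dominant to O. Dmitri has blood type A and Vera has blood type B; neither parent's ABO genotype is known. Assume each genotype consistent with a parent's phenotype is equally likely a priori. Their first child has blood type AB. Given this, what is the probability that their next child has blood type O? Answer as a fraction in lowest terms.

Possible genotypes: Dmitri ∈ {AA, AO}; Vera ∈ {BB, BO}.
Weight each parental genotype pair by prior × P(type-AB child):
  AA × BB: posterior weight 4/9; P(next child type O) = 0.
  AA × BO: posterior weight 2/9; P(next child type O) = 0.
  AO × BB: posterior weight 2/9; P(next child type O) = 0.
  AO × BO: posterior weight 1/9; P(next child type O) = 1/4.
Weighted sum = 1/36.

1/36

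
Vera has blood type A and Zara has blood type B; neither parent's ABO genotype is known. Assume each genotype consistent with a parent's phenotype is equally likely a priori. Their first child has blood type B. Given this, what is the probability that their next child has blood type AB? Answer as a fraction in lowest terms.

5/12

Possible genotypes: Vera ∈ {AA, AO}; Zara ∈ {BB, BO}.
Weight each parental genotype pair by prior × P(type-B child):
  AO × BB: posterior weight 2/3; P(next child type AB) = 1/2.
  AO × BO: posterior weight 1/3; P(next child type AB) = 1/4.
Weighted sum = 5/12.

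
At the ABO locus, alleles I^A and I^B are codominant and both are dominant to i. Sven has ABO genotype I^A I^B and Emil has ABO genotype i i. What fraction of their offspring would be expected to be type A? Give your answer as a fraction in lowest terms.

ABO cross I^A I^B × i i → offspring phenotypes: 1/2 A, 1/2 B.
So P(type A) = 1/2.

1/2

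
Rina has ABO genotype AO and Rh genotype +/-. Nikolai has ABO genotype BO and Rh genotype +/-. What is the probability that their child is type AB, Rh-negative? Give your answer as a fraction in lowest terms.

ABO cross AO × BO → offspring phenotypes: 1/4 O, 1/4 A, 1/4 B, 1/4 AB.
Rh cross +/- × +/- → 3/4 Rh+, 1/4 Rh-.
Independent loci: P(type AB, Rh-negative) = 1/4 × 1/4 = 1/16.

1/16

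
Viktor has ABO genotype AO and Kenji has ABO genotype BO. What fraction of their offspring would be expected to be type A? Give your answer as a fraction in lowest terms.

1/4

ABO cross AO × BO → offspring phenotypes: 1/4 O, 1/4 A, 1/4 B, 1/4 AB.
So P(type A) = 1/4.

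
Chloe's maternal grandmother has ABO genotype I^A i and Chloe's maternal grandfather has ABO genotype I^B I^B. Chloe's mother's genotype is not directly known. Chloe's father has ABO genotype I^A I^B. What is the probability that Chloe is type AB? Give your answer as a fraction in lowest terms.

3/8

Chloe's mother's ABO genotype from I^A i × I^B I^B: 1/2 I^A I^B, 1/2 I^B i.
Crossing each possibility with the father I^A I^B and summing P(type AB): 1/2·1/2 + 1/2·1/4 = 3/8.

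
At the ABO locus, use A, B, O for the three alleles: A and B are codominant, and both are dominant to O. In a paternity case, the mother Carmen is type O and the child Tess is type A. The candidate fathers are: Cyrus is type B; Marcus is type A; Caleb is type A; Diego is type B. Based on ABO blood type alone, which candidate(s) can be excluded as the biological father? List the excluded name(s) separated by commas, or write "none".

Cyrus, Diego

A candidate is excluded only if no genotype consistent with his phenotype could produce a type A child with a type O mother.
Cyrus (type B): no genotype consistent with that phenotype can produce a type-A child with a type-O mother.
Diego (type B): no genotype consistent with that phenotype can produce a type-A child with a type-O mother.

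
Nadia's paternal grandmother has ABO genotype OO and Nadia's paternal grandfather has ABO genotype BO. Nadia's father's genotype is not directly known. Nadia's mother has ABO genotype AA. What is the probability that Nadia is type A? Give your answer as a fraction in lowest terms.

3/4

Nadia's father's ABO genotype from OO × BO: 1/2 BO, 1/2 OO.
Crossing each possibility with the mother AA and summing P(type A): 1/2·1/2 + 1/2·1 = 3/4.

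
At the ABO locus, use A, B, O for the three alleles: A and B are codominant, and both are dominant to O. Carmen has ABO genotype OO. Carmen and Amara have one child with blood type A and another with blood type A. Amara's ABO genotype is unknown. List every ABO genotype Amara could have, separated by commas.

For each candidate genotype of Amara, check whether crossing it with OO can produce every observed child phenotype.
  AA → possible child types {A} ✓
  AB → possible child types {A, B} ✓
  AO → possible child types {O, A} ✓
  BB → possible child types {B} ✗
  BO → possible child types {O, B} ✗
  OO → possible child types {O} ✗

AA, AB, AO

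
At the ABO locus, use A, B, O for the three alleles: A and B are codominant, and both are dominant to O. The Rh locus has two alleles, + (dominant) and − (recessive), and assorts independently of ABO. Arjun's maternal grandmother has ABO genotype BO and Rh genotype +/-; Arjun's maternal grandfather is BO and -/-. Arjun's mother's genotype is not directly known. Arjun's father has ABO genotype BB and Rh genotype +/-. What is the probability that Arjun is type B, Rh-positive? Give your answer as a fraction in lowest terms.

5/8

Arjun's mother's ABO genotype from BO × BO: 1/4 BB, 1/2 BO, 1/4 OO.
Crossing each possibility with the father BB and summing P(type B): 1/4·1 + 1/2·1 + 1/4·1 = 1.
Similarly for Rh via the mother's Rh distribution: P(Rh+) = 5/8.
Independent loci: 1 × 5/8 = 5/8.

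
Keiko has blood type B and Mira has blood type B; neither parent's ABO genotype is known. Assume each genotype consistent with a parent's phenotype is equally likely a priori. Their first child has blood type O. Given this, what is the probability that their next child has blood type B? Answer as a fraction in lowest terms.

Possible genotypes: Keiko ∈ {BB, BO}; Mira ∈ {BB, BO}.
Weight each parental genotype pair by prior × P(type-O child):
  BO × BO: posterior weight 1; P(next child type B) = 3/4.
Weighted sum = 3/4.

3/4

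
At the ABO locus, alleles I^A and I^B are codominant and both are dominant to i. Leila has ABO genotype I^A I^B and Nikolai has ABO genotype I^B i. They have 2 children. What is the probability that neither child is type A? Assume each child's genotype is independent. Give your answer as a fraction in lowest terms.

ABO cross I^A I^B × I^B i → 1/4 A, 1/2 B, 1/4 AB.
So P(type A) = 1/4 per child.
P(not type A) = 3/4 for one child; (3/4)^2 = 9/16.

9/16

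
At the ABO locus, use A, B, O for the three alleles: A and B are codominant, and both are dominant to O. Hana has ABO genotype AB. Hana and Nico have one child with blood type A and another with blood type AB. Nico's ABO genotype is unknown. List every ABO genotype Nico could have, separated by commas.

For each candidate genotype of Nico, check whether crossing it with AB can produce every observed child phenotype.
  AA → possible child types {A, AB} ✓
  AB → possible child types {A, B, AB} ✓
  AO → possible child types {A, B, AB} ✓
  BB → possible child types {B, AB} ✗
  BO → possible child types {A, B, AB} ✓
  OO → possible child types {A, B} ✗

AA, AB, AO, BO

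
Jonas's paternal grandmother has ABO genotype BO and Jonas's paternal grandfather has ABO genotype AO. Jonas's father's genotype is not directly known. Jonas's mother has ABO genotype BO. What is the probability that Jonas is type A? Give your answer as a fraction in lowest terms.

Jonas's father's ABO genotype from BO × AO: 1/4 AB, 1/4 AO, 1/4 BO, 1/4 OO.
Crossing each possibility with the mother BO and summing P(type A): 1/4·1/4 + 1/4·1/4 + 1/4·0 + 1/4·0 = 1/8.

1/8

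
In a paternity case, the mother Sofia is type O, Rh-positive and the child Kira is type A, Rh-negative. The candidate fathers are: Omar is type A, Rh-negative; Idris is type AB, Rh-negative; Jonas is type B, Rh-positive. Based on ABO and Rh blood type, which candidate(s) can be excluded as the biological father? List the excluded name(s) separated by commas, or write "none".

A candidate is excluded only if no genotype consistent with his phenotype could produce a type A, Rh-negative child with a type O, Rh-positive mother.
Jonas (type B, Rh+): no genotype consistent with that phenotype can produce a type-A Rh- child with a type-O mother.

Jonas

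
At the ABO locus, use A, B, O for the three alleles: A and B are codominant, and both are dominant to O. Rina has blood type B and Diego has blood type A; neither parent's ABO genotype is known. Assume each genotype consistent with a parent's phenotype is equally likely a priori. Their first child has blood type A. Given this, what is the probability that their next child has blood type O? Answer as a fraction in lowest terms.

Possible genotypes: Rina ∈ {BB, BO}; Diego ∈ {AA, AO}.
Weight each parental genotype pair by prior × P(type-A child):
  BO × AA: posterior weight 2/3; P(next child type O) = 0.
  BO × AO: posterior weight 1/3; P(next child type O) = 1/4.
Weighted sum = 1/12.

1/12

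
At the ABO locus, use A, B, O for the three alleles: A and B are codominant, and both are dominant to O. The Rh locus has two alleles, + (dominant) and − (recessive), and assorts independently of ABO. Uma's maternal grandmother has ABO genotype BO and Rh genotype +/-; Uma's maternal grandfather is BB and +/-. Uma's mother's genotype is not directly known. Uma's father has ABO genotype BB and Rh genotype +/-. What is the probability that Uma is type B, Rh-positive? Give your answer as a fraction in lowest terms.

3/4

Uma's mother's ABO genotype from BO × BB: 1/2 BB, 1/2 BO.
Crossing each possibility with the father BB and summing P(type B): 1/2·1 + 1/2·1 = 1.
Similarly for Rh via the mother's Rh distribution: P(Rh+) = 3/4.
Independent loci: 1 × 3/4 = 3/4.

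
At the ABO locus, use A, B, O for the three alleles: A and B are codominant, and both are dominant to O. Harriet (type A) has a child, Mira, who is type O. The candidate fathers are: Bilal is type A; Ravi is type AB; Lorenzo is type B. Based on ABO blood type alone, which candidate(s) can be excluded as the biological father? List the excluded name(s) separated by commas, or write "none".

A candidate is excluded only if no genotype consistent with his phenotype could produce a type O child with a type A mother.
Ravi (type AB): no genotype consistent with that phenotype can produce a type-O child with a type-A mother.

Ravi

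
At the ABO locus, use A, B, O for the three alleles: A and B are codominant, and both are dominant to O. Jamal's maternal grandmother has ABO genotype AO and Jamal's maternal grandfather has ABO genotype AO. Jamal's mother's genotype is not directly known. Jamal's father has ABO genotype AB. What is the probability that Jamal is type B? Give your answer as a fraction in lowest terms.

1/4

Jamal's mother's ABO genotype from AO × AO: 1/4 AA, 1/2 AO, 1/4 OO.
Crossing each possibility with the father AB and summing P(type B): 1/4·0 + 1/2·1/4 + 1/4·1/2 = 1/4.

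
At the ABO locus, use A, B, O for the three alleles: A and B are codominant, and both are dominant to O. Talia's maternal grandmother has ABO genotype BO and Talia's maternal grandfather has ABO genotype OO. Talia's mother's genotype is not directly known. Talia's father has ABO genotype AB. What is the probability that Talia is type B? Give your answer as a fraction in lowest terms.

Talia's mother's ABO genotype from BO × OO: 1/2 BO, 1/2 OO.
Crossing each possibility with the father AB and summing P(type B): 1/2·1/2 + 1/2·1/2 = 1/2.

1/2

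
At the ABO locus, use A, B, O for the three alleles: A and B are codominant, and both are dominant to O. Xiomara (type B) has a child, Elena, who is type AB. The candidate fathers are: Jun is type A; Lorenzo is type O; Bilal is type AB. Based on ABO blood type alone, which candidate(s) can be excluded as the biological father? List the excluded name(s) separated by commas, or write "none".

A candidate is excluded only if no genotype consistent with his phenotype could produce a type AB child with a type B mother.
Lorenzo (type O): no genotype consistent with that phenotype can produce a type-AB child with a type-B mother.

Lorenzo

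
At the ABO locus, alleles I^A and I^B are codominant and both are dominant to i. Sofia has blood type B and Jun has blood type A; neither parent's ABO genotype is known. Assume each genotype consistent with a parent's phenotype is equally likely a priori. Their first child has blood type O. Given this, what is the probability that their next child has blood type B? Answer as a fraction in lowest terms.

Possible genotypes: Sofia ∈ {I^B I^B, I^B i}; Jun ∈ {I^A I^A, I^A i}.
Weight each parental genotype pair by prior × P(type-O child):
  I^B i × I^A i: posterior weight 1; P(next child type B) = 1/4.
Weighted sum = 1/4.

1/4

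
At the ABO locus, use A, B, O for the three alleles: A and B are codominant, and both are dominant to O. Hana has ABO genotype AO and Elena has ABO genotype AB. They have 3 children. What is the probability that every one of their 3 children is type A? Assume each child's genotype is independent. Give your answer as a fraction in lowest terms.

1/8

ABO cross AO × AB → 1/2 A, 1/4 B, 1/4 AB.
So P(type A) = 1/2 per child.
All 3 independent: (1/2)^3 = 1/8.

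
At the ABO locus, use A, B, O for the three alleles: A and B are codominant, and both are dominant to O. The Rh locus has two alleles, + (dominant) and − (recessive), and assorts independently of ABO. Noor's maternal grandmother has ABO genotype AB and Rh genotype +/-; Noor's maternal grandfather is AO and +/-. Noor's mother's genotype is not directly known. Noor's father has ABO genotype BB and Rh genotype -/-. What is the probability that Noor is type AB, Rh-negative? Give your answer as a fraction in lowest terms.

1/4

Noor's mother's ABO genotype from AB × AO: 1/4 AA, 1/4 AB, 1/4 AO, 1/4 BO.
Crossing each possibility with the father BB and summing P(type AB): 1/4·1 + 1/4·1/2 + 1/4·1/2 + 1/4·0 = 1/2.
Similarly for Rh via the mother's Rh distribution: P(Rh-) = 1/2.
Independent loci: 1/2 × 1/2 = 1/4.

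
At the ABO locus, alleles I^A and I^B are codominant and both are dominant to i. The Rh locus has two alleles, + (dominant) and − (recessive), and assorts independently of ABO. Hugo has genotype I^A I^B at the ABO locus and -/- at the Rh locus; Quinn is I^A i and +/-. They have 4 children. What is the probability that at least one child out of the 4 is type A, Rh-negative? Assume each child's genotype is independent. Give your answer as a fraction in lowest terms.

ABO cross I^A I^B × I^A i → 1/2 A, 1/4 B, 1/4 AB.
Rh cross -/- × +/- → 1/2 Rh+, 1/2 Rh-; so P(type A, Rh-negative) = 1/2 × 1/2 = 1/4 per child.
P(none) = (3/4)^4 = 81/256; P(at least one) = 1 − 81/256 = 175/256.

175/256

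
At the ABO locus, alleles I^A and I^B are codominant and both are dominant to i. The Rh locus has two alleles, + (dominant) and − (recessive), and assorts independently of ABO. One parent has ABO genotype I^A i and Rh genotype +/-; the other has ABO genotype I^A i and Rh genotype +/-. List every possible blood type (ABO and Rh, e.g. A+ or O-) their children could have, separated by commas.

Gametes from I^A i × I^A i give offspring ABO genotypes I^A I^A, I^A i, i i, i.e. phenotypes O, A.
Rh cross +/- × +/- → phenotypes Rh+, Rh-.
Combining independently: O+, O-, A+, A-.

O+, O-, A+, A-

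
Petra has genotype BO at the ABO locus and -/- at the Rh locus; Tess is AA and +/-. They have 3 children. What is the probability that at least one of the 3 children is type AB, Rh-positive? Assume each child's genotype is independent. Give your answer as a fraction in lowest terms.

ABO cross BO × AA → 1/2 A, 1/2 AB.
Rh cross -/- × +/- → 1/2 Rh+, 1/2 Rh-; so P(type AB, Rh-positive) = 1/2 × 1/2 = 1/4 per child.
P(none) = (3/4)^3 = 27/64; P(at least one) = 1 − 27/64 = 37/64.

37/64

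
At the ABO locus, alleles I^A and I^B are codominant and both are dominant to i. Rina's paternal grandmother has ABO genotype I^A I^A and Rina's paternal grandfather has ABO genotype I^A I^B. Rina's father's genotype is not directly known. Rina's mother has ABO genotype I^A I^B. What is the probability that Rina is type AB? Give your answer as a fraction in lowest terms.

Rina's father's ABO genotype from I^A I^A × I^A I^B: 1/2 I^A I^A, 1/2 I^A I^B.
Crossing each possibility with the mother I^A I^B and summing P(type AB): 1/2·1/2 + 1/2·1/2 = 1/2.

1/2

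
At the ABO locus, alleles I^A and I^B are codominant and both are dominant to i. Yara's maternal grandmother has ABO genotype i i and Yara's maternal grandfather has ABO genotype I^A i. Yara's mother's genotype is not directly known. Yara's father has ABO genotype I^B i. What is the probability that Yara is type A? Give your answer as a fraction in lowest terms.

Yara's mother's ABO genotype from i i × I^A i: 1/2 I^A i, 1/2 i i.
Crossing each possibility with the father I^B i and summing P(type A): 1/2·1/4 + 1/2·0 = 1/8.

1/8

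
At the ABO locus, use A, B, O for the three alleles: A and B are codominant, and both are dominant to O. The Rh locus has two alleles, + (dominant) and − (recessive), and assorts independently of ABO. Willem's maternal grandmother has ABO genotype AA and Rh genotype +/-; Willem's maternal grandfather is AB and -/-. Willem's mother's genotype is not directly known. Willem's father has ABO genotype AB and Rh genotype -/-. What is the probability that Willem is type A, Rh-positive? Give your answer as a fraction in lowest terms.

Willem's mother's ABO genotype from AA × AB: 1/2 AA, 1/2 AB.
Crossing each possibility with the father AB and summing P(type A): 1/2·1/2 + 1/2·1/4 = 3/8.
Similarly for Rh via the mother's Rh distribution: P(Rh+) = 1/4.
Independent loci: 3/8 × 1/4 = 3/32.

3/32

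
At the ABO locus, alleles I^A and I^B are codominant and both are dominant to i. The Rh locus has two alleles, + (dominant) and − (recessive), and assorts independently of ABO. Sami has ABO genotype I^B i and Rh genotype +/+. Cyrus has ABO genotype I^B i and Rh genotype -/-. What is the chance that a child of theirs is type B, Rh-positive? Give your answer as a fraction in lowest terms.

3/4

ABO cross I^B i × I^B i → offspring phenotypes: 1/4 O, 3/4 B.
Rh cross +/+ × -/- → 1 Rh+.
Independent loci: P(type B, Rh-positive) = 3/4 × 1 = 3/4.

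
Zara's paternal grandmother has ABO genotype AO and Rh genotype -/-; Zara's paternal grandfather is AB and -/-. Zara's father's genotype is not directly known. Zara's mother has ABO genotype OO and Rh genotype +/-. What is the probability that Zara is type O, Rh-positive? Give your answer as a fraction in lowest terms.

Zara's father's ABO genotype from AO × AB: 1/4 AA, 1/4 AB, 1/4 AO, 1/4 BO.
Crossing each possibility with the mother OO and summing P(type O): 1/4·0 + 1/4·0 + 1/4·1/2 + 1/4·1/2 = 1/4.
Similarly for Rh via the father's Rh distribution: P(Rh+) = 1/2.
Independent loci: 1/4 × 1/2 = 1/8.

1/8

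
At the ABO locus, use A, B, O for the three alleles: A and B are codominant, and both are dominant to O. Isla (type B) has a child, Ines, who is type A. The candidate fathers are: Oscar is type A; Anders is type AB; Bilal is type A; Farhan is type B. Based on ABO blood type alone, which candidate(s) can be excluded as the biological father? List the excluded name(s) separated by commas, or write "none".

A candidate is excluded only if no genotype consistent with his phenotype could produce a type A child with a type B mother.
Farhan (type B): no genotype consistent with that phenotype can produce a type-A child with a type-B mother.

Farhan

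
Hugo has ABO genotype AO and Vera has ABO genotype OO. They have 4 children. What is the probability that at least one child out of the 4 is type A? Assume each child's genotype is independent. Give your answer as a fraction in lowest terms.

ABO cross AO × OO → 1/2 O, 1/2 A.
So P(type A) = 1/2 per child.
P(none) = (1/2)^4 = 1/16; P(at least one) = 1 − 1/16 = 15/16.

15/16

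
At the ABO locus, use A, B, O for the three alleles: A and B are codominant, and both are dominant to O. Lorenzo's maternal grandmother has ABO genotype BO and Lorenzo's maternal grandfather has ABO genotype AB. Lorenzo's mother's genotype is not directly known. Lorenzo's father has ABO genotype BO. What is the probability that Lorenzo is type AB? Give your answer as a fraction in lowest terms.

1/8

Lorenzo's mother's ABO genotype from BO × AB: 1/4 AB, 1/4 AO, 1/4 BB, 1/4 BO.
Crossing each possibility with the father BO and summing P(type AB): 1/4·1/4 + 1/4·1/4 + 1/4·0 + 1/4·0 = 1/8.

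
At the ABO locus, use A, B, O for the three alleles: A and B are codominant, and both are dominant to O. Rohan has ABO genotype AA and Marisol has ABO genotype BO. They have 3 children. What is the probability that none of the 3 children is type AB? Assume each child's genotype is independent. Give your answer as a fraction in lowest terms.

1/8

ABO cross AA × BO → 1/2 A, 1/2 AB.
So P(type AB) = 1/2 per child.
P(not type AB) = 1/2 for one child; (1/2)^3 = 1/8.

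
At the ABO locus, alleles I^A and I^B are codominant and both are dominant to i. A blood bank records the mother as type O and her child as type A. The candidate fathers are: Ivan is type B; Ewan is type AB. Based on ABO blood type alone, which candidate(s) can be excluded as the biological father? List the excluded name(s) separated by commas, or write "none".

Ivan

A candidate is excluded only if no genotype consistent with his phenotype could produce a type A child with a type O mother.
Ivan (type B): no genotype consistent with that phenotype can produce a type-A child with a type-O mother.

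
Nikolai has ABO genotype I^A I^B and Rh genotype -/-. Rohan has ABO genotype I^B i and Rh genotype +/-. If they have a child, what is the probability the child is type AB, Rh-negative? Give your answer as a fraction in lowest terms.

ABO cross I^A I^B × I^B i → offspring phenotypes: 1/4 A, 1/2 B, 1/4 AB.
Rh cross -/- × +/- → 1/2 Rh+, 1/2 Rh-.
Independent loci: P(type AB, Rh-negative) = 1/4 × 1/2 = 1/8.

1/8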